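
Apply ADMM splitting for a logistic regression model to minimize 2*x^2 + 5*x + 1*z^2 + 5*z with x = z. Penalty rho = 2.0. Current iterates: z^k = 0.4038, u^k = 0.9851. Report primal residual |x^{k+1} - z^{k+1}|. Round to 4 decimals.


ADMM iteration with rho = 2.0, z^k = 0.4038, u^k = 0.9851
Step 1: x-update.
Minimize 2*x^2 + 5*x + (2.0/2)*(x - 0.4038 + 0.9851)^2
FOC: (2*2 + 2.0)*x = -5 + 2.0*(0.4038 - 0.9851)
x^{k+1} = -1.0271
Step 2: z-update.
Minimize 1*z^2 + 5*z + (2.0/2)*(-1.0271 - z + 0.9851)^2
FOC: (2*1 + 2.0)*z = -5 + 2.0*(-1.0271 + 0.9851)
z^{k+1} = -1.271
Step 3: u-update.
u^{k+1} = 0.9851 - 1.0271 + 1.271 = 1.229
Step 4: Primal residual = |-1.0271 + 1.271| = 0.2439


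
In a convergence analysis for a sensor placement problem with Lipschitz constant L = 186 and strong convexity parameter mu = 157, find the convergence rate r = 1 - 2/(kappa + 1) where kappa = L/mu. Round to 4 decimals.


Step 1: Compute the condition number.
kappa = L/mu = 186/157 = 1.1847
Step 2: Compute the convergence rate.
r = 1 - 2/(kappa + 1) = 1 - 2*mu/(L + mu) = (L - mu)/(L + mu) = 29/343 = 0.0845


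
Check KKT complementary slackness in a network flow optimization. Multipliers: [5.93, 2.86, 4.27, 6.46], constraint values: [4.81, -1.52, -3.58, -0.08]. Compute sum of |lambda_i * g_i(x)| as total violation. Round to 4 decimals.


KKT complementary slackness check:
lambda_1 * g_1 = 5.93 * 4.81 = 28.5233
lambda_2 * g_2 = 2.86 * -1.52 = -4.3472
lambda_3 * g_3 = 4.27 * -3.58 = -15.2866
lambda_4 * g_4 = 6.46 * -0.08 = -0.5168
Total violation = 28.5233 + 4.3472 + 15.2866 + 0.5168 = 48.6739


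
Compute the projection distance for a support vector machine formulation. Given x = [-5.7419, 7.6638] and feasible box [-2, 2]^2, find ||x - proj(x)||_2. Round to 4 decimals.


Project each component onto [-2, 2].
clip(-5.7419) = -2.0, clip(7.6638) = 2.0
Projection = [-2.0, 2.0]
Squared diffs: [14.0018, 32.0786]
Distance = sqrt(46.0804) = 6.7883


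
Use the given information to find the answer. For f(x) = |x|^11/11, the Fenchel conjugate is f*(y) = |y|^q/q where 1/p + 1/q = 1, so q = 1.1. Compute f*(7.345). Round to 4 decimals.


The conjugate exponent q satisfies 1/p + 1/q = 1.
p = 11, so q = 11/(11 - 1) = 1.1
|y|^q = 7.345^1.1 = 8.9658
f*(7.345) = 8.9658 / 1.1 = 8.1508


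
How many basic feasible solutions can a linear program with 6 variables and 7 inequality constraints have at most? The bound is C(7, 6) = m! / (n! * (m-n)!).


Each vertex corresponds to some choice of n active constraints out of m, so the number of vertices is at most C(m, n) = m! / (n!(m-n)!).
m = 7, n = 6
Numerator: 7 * 6 * 5 * 4 * 3 * 2
Denominator: 6! = 720
C(7, 6) = 7


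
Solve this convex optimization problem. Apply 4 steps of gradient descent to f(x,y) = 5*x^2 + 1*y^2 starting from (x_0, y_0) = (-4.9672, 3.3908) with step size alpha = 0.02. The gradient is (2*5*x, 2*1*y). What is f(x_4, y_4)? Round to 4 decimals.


Gradient descent on f(x,y) = 5*x^2 + 1*y^2.
Starting point: (-4.9672, 3.3908), alpha = 0.02
Step 1: grad_x = 2*5*-4.9672 = -49.672, grad_y = 2*1*3.3908 = 6.7816
  x_1 = -4.9672 - 0.02*-49.672 = -3.9738
  y_1 = 3.3908 - 0.02*6.7816 = 3.2552
Step 2: grad_x = 2*5*-3.9738 = -39.7376, grad_y = 2*1*3.2552 = 6.5103
  x_2 = -3.9738 - 0.02*-39.7376 = -3.179
  y_2 = 3.2552 - 0.02*6.5103 = 3.125
Step 3: grad_x = 2*5*-3.179 = -31.7901, grad_y = 2*1*3.125 = 6.2499
  x_3 = -3.179 - 0.02*-31.7901 = -2.5432
  y_3 = 3.125 - 0.02*6.2499 = 3.0
Step 4: grad_x = 2*5*-2.5432 = -25.4321, grad_y = 2*1*3.0 = 5.9999
  x_4 = -2.5432 - 0.02*-25.4321 = -2.0346
  y_4 = 3.0 - 0.02*5.9999 = 2.88
f(-2.0346, 2.88) = 5*(-2.0346)^2 + 1*2.88^2 = 28.9915


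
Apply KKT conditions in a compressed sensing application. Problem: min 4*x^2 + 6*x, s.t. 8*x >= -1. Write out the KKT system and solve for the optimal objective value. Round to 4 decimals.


Step 1: Try lambda = 0 (constraint inactive).
x_unc = -6/(2*4) = -0.75
Check: 8*-0.75 = -6.0 < -1 -- violated!
Step 2: Constraint must be active: 8*x = -1
x* = -1/8 = -0.125
lambda = (2*4*(-0.125) + 6)/8 = 0.625
Step 3: Compute optimal value.
f(x*) = 4*(-0.125)^2 + 6*(-0.125) = -0.6875


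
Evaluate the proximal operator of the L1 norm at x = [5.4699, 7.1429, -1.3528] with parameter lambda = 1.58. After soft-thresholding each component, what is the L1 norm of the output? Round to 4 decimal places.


Soft-thresholding with lambda = 1.58:
prox(5.4699) = sign(5.4699)*max(|5.4699| - 1.58, 0) = 3.8899
prox(7.1429) = sign(7.1429)*max(|7.1429| - 1.58, 0) = 5.5629
prox(-1.3528) = sign(-1.3528)*max(|-1.3528| - 1.58, 0) = 0.0
prox(x) = [3.8899, 5.5629, 0.0]
||prox(x)||_1 = 3.8899 + 5.5629 + 0.0 = 9.4528


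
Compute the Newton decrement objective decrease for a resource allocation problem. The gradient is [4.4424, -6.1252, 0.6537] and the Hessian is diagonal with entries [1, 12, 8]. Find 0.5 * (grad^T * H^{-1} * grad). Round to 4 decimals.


Step 1: H is diagonal, so H^(-1) * g = [4.4424, -0.5104, 0.0817].
Step 2: g^T H^(-1) g = sum_i g_i^2 / H_ii
  = (4.4424)^2/1 + (-6.1252)^2/12 + (0.6537)^2/8
  = 19.7349 + 3.1265 + 0.0534 = 22.9148
Step 3: Objective decrease = 0.5 * g^T H^(-1) g = 11.4574


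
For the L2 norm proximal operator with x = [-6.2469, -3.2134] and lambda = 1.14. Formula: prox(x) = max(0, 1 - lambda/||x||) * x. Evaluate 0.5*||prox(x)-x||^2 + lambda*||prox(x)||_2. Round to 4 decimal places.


Step 1: Compute ||x||.
||x|| = 7.0249
Step 2: Compute scaling factor.
scale = max(0, 1 - 1.14/7.0249) = 0.8377
Step 3: prox(x) = [-5.2332, -2.6919]
||prox(x)|| = 5.8849
Step 4: Proximal objective.
0.5*||prox-x||^2 = 0.6498
lambda*||prox|| = 6.7088
Total = 7.3586


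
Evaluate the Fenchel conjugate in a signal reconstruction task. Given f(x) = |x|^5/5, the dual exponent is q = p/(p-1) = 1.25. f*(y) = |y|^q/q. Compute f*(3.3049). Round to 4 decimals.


The conjugate exponent q satisfies 1/p + 1/q = 1.
p = 5, so q = 5/(5 - 1) = 1.25
|y|^q = 3.3049^1.25 = 4.456
f*(3.3049) = 4.456 / 1.25 = 3.5648


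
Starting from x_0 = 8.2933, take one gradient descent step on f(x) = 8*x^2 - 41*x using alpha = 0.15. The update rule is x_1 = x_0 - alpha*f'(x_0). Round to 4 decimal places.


We compute the gradient at x_0 and apply the update.
f'(x) = 16*x - 41
f'(8.2933) = 16*8.2933 - 41 = 91.6928
x_1 = 8.2933 - 0.15*91.6928 = -5.4606


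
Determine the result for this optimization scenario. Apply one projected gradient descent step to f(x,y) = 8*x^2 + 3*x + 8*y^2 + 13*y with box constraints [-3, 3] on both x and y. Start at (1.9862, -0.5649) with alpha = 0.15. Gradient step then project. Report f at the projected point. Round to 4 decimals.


Step 1: Compute gradient at (1.9862, -0.5649).
grad_x = 2*8*1.9862 + 3 = 34.7792
grad_y = 2*8*-0.5649 + 13 = 3.9616
Step 2: Gradient step.
x_raw = 1.9862 - 0.15*34.7792 = -3.2307
y_raw = -0.5649 - 0.15*3.9616 = -1.1591
Step 3: Project onto [-3, 3].
x_proj = clip(-3.2307) = -3.0
y_proj = clip(-1.1591) = -1.1591
Step 4: Evaluate f.
f(-3.0, -1.1591) = 58.68


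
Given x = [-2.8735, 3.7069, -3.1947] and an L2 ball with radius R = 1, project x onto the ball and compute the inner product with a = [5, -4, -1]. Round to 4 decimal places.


Step 1: Compute ||x|| (intermediates to 6 decimals).
||x|| = sqrt((-2.8735)^2 + 3.7069^2 + (-3.1947)^2) = 5.674876
Step 2: Project.
Since ||x|| > R, scale = R/||x|| = 1/5.674876 = 0.176215, proj(x) = scale * x
proj(x) = [-0.506354, 0.653211, -0.562954]
Step 3: Dot product.
a^T * proj(x) = 5*(-0.506354) - 4*0.653211 - 1*(-0.562954) = -4.5817


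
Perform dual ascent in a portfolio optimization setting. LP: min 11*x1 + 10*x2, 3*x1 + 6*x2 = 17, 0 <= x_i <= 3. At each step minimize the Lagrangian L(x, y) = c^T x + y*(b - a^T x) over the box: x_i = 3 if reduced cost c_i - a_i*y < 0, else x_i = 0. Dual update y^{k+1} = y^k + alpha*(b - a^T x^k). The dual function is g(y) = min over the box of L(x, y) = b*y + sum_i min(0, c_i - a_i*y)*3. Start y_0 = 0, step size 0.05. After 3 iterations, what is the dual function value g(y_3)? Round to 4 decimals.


Dual ascent for LP: min 11*x1 + 10*x2, 3*x1 + 6*x2 = 17, 0 <= x_i <= 3
Step 1: y^k = 0.0, reduced costs: (11.0, 10.0)
  x^k = (0.0, 0.0), subgradient = b - a^T x = 17.0
  y^{k+1} = 0.0 + 0.05*17.0 = 0.85
Step 2: y^k = 0.85, reduced costs: (8.45, 4.9)
  x^k = (0.0, 0.0), subgradient = b - a^T x = 17.0
  y^{k+1} = 0.85 + 0.05*17.0 = 1.7
Step 3: y^k = 1.7, reduced costs: (5.9, -0.2)
  x^k = (0.0, 3.0), subgradient = b - a^T x = -1.0
  y^{k+1} = 1.7 + 0.05*-1.0 = 1.65
Dual objective at y_3 = 1.65: reduced costs (6.05, 0.1), box minimizer x = (0.0, 0.0)
g(y_3) = b*y + (c1 - a1*y)*x1 + (c2 - a2*y)*x2 = 17*1.65 + 6.05*0.0 + 0.1*0.0 = 28.05 + 0.0 + 0.0 = 28.05


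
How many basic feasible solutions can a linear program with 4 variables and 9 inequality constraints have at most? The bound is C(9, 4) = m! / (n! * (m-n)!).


Each vertex corresponds to some choice of n active constraints out of m, so the number of vertices is at most C(m, n) = m! / (n!(m-n)!).
m = 9, n = 4
Numerator: 9 * 8 * 7 * 6
Denominator: 4! = 24
C(9, 4) = 126


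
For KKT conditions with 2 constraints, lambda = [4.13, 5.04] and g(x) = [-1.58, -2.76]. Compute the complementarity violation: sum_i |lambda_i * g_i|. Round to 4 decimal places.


KKT complementary slackness check:
lambda_1 * g_1 = 4.13 * -1.58 = -6.5254
lambda_2 * g_2 = 5.04 * -2.76 = -13.9104
Total violation = 6.5254 + 13.9104 = 20.4358


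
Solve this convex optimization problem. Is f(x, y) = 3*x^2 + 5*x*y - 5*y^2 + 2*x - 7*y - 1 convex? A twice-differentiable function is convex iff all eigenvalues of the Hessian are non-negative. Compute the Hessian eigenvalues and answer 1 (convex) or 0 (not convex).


The Hessian of f(x,y) = 3*x^2 + 5*x*y - 5*y^2 + 2*x - 7*y - 1 is:
H = [[6, 5], [5, -10]]
Trace = 6 - 10 = -4
Determinant = 6*-10 - (5)^2 = -85
Discriminant = (-4)^2 - 4*-85 = 356.0
Eigenvalues: lambda_1 = -11.434, lambda_2 = 7.434
The function is not convex.

0


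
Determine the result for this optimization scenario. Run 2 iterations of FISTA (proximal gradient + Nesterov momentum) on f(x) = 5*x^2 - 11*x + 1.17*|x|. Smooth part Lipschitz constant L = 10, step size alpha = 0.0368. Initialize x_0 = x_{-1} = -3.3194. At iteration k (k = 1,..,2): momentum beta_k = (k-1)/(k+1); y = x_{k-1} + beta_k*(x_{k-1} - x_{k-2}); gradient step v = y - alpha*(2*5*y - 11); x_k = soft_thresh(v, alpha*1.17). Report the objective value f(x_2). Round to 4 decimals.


FISTA on f(x) = 5*x^2 - 11*x + 1.17*|x|
L = 10, alpha = 0.0368
Iteration 1: beta = 0.0, y = -3.3194 + 0.0*(-3.3194 + 3.3194) = -3.3194
  grad(y) = -44.194, v = y - alpha*grad = -1.6931
  prox(v) = soft_thresh(-1.6931, 0.0431) = -1.65
Iteration 2: beta = 0.3333, y = -1.65 + 0.3333*(-1.65 + 3.3194) = -1.0935
  grad(y) = -21.9354, v = y - alpha*grad = -0.2863
  prox(v) = soft_thresh(-0.2863, 0.0431) = -0.2433
f(x_2) = 5*(-0.2433)^2 - 11*(-0.2433) + 1.17*|-0.2433| = 3.2564


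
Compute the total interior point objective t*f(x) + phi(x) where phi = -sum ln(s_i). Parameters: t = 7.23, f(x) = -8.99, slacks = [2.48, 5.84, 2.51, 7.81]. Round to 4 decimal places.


Step 1: Compute log-barrier.
ln values: [0.9083, 1.7647, 0.9203, 2.0554]
phi = -(0.9083 + 1.7647 + 0.9203 + 2.0554) = -5.6487
Step 2: Compute augmented objective.
t*f(x) = 7.23*-8.99 = -64.9977
Total = -64.9977 - 5.6487 = -70.6464


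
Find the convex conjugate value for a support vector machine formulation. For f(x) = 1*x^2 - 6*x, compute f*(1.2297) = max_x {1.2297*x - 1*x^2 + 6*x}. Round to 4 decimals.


f*(y) = sup_x {y*x - a*x^2 - b*x} = sup_x {(y-b)*x - a*x^2}
FOC: (y - b) - 2a*x = 0 => x* = (y - b)/(2a)
x* = (1.2297 + 6)/(2*1) = 3.6149
f*(1.2297) = (y-b)^2/(4a) = (1.2297 + 6)^2/(4*1)
= 52.2686/4 = 13.0671


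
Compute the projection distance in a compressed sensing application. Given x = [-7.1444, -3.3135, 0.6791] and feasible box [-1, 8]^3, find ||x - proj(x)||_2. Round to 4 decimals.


Project each component onto [-1, 8].
clip(-7.1444) = -1.0, clip(-3.3135) = -1.0, clip(0.6791) = 0.6791
Projection = [-1.0, -1.0, 0.6791]
Squared diffs: [37.7537, 5.3523, 0.0]
Distance = sqrt(43.106) = 6.5655


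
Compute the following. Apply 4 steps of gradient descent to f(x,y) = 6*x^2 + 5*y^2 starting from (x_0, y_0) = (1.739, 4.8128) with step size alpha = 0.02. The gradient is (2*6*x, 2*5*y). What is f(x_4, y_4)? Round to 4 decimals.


Gradient descent on f(x,y) = 6*x^2 + 5*y^2.
Starting point: (1.739, 4.8128), alpha = 0.02
Step 1: grad_x = 2*6*1.739 = 20.868, grad_y = 2*5*4.8128 = 48.128
  x_1 = 1.739 - 0.02*20.868 = 1.3216
  y_1 = 4.8128 - 0.02*48.128 = 3.8502
Step 2: grad_x = 2*6*1.3216 = 15.8597, grad_y = 2*5*3.8502 = 38.5024
  x_2 = 1.3216 - 0.02*15.8597 = 1.0044
  y_2 = 3.8502 - 0.02*38.5024 = 3.0802
Step 3: grad_x = 2*6*1.0044 = 12.0534, grad_y = 2*5*3.0802 = 30.8019
  x_3 = 1.0044 - 0.02*12.0534 = 0.7634
  y_3 = 3.0802 - 0.02*30.8019 = 2.4642
Step 4: grad_x = 2*6*0.7634 = 9.1606, grad_y = 2*5*2.4642 = 24.6415
  x_4 = 0.7634 - 0.02*9.1606 = 0.5802
  y_4 = 2.4642 - 0.02*24.6415 = 1.9713
f(0.5802, 1.9713) = 6*0.5802^2 + 5*1.9713^2 = 21.4501


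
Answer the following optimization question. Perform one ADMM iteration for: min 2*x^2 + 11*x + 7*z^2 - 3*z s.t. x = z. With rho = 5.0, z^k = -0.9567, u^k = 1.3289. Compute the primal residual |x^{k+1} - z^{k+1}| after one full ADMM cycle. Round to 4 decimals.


ADMM iteration with rho = 5.0, z^k = -0.9567, u^k = 1.3289
Step 1: x-update.
Minimize 2*x^2 + 11*x + (5.0/2)*(x + 0.9567 + 1.3289)^2
FOC: (2*2 + 5.0)*x = -11 + 5.0*(-0.9567 - 1.3289)
x^{k+1} = -2.492
Step 2: z-update.
Minimize 7*z^2 - 3*z + (5.0/2)*(-2.492 - z + 1.3289)^2
FOC: (2*7 + 5.0)*z = 3 + 5.0*(-2.492 + 1.3289)
z^{k+1} = -0.1482
Step 3: u-update.
u^{k+1} = 1.3289 - 2.492 + 0.1482 = -1.0149
Step 4: Primal residual = |-2.492 + 0.1482| = 2.3438


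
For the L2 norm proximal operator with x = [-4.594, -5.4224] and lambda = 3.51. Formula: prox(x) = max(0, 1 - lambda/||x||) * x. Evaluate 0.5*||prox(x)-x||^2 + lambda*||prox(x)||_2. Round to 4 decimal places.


Step 1: Compute ||x||.
||x|| = 7.1068
Step 2: Compute scaling factor.
scale = max(0, 1 - 3.51/7.1068) = 0.5061
Step 3: prox(x) = [-2.3251, -2.7443]
||prox(x)|| = 3.5968
Step 4: Proximal objective.
0.5*||prox-x||^2 = 6.1601
lambda*||prox|| = 12.6248
Total = 18.785


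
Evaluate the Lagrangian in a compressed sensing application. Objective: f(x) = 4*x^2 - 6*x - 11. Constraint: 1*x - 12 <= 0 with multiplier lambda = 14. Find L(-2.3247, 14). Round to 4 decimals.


Step 1: Evaluate f(x).
f(-2.3247) = 4*(-2.3247)^2 - 6*(-2.3247) - 11 = 24.5651
Step 2: Evaluate g(x).
g(-2.3247) = 1*-2.3247 - 12 = -14.3247
Step 3: Compute Lagrangian.
L = 24.5651 + 14*-14.3247 = -175.9807


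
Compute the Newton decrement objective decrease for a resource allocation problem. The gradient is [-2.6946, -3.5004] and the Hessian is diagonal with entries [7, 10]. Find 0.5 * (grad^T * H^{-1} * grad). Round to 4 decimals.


Step 1: H is diagonal, so H^(-1) * g = [-0.3849, -0.35].
Step 2: g^T H^(-1) g = sum_i g_i^2 / H_ii
  = (-2.6946)^2/7 + (-3.5004)^2/10
  = 1.0373 + 1.2253 = 2.2625
Step 3: Objective decrease = 0.5 * g^T H^(-1) g = 1.1313


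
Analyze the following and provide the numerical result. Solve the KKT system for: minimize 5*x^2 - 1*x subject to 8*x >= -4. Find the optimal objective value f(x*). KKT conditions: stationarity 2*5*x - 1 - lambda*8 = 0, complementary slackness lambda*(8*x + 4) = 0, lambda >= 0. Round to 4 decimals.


Step 1: Try lambda = 0 (constraint inactive).
Stationarity: 2*5*x - 1 = 0
x* = 1/(2*5) = 0.1
Check constraint: 8*0.1 = 0.8 >= -4 -- satisfied.
Step 2: Compute optimal value.
f(x*) = 5*0.1^2 - 1*0.1 = -0.05


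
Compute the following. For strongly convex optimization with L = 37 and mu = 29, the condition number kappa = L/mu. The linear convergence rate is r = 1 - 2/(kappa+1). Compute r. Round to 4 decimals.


Step 1: Compute the condition number.
kappa = L/mu = 37/29 = 1.2759
Step 2: Compute the convergence rate.
r = 1 - 2/(kappa + 1) = 1 - 2*mu/(L + mu) = (L - mu)/(L + mu) = 8/66 = 0.1212


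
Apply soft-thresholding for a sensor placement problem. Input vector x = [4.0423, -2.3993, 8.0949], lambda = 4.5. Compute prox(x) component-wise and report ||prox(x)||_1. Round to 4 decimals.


Soft-thresholding with lambda = 4.5:
prox(4.0423) = sign(4.0423)*max(|4.0423| - 4.5, 0) = 0.0
prox(-2.3993) = sign(-2.3993)*max(|-2.3993| - 4.5, 0) = 0.0
prox(8.0949) = sign(8.0949)*max(|8.0949| - 4.5, 0) = 3.5949
prox(x) = [0.0, 0.0, 3.5949]
||prox(x)||_1 = 0.0 + 0.0 + 3.5949 = 3.5949


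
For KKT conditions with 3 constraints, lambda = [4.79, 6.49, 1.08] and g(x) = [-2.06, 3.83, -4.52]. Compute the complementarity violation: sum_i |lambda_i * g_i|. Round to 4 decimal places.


KKT complementary slackness check:
lambda_1 * g_1 = 4.79 * -2.06 = -9.8674
lambda_2 * g_2 = 6.49 * 3.83 = 24.8567
lambda_3 * g_3 = 1.08 * -4.52 = -4.8816
Total violation = 9.8674 + 24.8567 + 4.8816 = 39.6057


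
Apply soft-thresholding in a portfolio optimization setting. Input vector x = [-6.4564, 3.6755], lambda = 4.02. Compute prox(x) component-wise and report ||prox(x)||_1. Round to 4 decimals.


Soft-thresholding with lambda = 4.02:
prox(-6.4564) = sign(-6.4564)*max(|-6.4564| - 4.02, 0) = -2.4364
prox(3.6755) = sign(3.6755)*max(|3.6755| - 4.02, 0) = 0.0
prox(x) = [-2.4364, 0.0]
||prox(x)||_1 = 2.4364 + 0.0 = 2.4364


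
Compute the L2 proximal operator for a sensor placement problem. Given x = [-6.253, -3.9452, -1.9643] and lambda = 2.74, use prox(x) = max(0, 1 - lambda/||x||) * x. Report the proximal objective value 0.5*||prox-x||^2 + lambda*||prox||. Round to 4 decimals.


Step 1: Compute ||x||.
||x|| = 7.65
Step 2: Compute scaling factor.
scale = max(0, 1 - 2.74/7.65) = 0.6418
Step 3: prox(x) = [-4.0134, -2.5322, -1.2608]
||prox(x)|| = 4.91
Step 4: Proximal objective.
0.5*||prox-x||^2 = 3.7538
lambda*||prox|| = 13.4534
Total = 17.2073


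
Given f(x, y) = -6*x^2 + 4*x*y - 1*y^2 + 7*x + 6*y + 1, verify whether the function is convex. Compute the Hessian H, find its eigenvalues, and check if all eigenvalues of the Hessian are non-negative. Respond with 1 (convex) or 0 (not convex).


The Hessian of f(x,y) = -6*x^2 + 4*x*y - 1*y^2 + 7*x + 6*y + 1 is:
H = [[-12, 4], [4, -2]]
Trace = -12 - 2 = -14
Determinant = -12*-2 - (4)^2 = 8
Discriminant = (-14)^2 - 4*8 = 164.0
Eigenvalues: lambda_1 = -13.4031, lambda_2 = -0.5969
The function is not convex.

0


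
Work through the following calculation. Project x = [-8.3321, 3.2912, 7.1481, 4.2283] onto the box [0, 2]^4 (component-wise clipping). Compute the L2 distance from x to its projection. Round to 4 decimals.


Project each component onto [0, 2].
clip(-8.3321) = 0.0, clip(3.2912) = 2.0, clip(7.1481) = 2.0, clip(4.2283) = 2.0
Projection = [0.0, 2.0, 2.0, 2.0]
Squared diffs: [69.4239, 1.6672, 26.5029, 4.9653]
Distance = sqrt(102.5593) = 10.1272


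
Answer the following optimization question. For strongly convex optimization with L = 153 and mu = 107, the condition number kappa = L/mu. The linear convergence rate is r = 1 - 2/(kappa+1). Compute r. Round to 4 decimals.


Step 1: Compute the condition number.
kappa = L/mu = 153/107 = 1.4299
Step 2: Compute the convergence rate.
r = 1 - 2/(kappa + 1) = 1 - 2*mu/(L + mu) = (L - mu)/(L + mu) = 46/260 = 0.1769


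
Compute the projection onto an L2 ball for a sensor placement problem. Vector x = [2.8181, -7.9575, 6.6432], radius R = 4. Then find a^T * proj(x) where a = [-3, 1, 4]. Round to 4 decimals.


Step 1: Compute ||x|| (intermediates to 6 decimals).
||x|| = sqrt(2.8181^2 + (-7.9575)^2 + 6.6432^2) = 10.742234
Step 2: Project.
Since ||x|| > R, scale = R/||x|| = 4/10.742234 = 0.372362, proj(x) = scale * x
proj(x) = [1.049353, -2.963071, 2.473675]
Step 3: Dot product.
a^T * proj(x) = -3*1.049353 + 1*(-2.963071) + 4*2.473675 = 3.7836


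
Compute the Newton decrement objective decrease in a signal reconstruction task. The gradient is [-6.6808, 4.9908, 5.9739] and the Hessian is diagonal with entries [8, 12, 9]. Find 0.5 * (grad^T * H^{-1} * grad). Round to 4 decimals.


Step 1: H is diagonal, so H^(-1) * g = [-0.8351, 0.4159, 0.6638].
Step 2: g^T H^(-1) g = sum_i g_i^2 / H_ii
  = (-6.6808)^2/8 + (4.9908)^2/12 + (5.9739)^2/9
  = 5.5791 + 2.0757 + 3.9653 = 11.6201
Step 3: Objective decrease = 0.5 * g^T H^(-1) g = 5.81


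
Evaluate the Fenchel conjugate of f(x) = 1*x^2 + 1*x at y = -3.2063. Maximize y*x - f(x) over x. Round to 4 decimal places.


f*(y) = sup_x {y*x - a*x^2 - b*x} = sup_x {(y-b)*x - a*x^2}
FOC: (y - b) - 2a*x = 0 => x* = (y - b)/(2a)
x* = (-3.2063 - 1)/(2*1) = -2.1032
f*(-3.2063) = (y-b)^2/(4a) = (-3.2063 - 1)^2/(4*1)
= 17.693/4 = 4.4232


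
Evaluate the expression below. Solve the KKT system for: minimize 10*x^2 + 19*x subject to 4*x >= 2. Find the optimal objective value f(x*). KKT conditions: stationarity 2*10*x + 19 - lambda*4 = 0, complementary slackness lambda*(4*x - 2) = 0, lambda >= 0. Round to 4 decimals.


Step 1: Try lambda = 0 (constraint inactive).
x_unc = -19/(2*10) = -0.95
Check: 4*-0.95 = -3.8 < 2 -- violated!
Step 2: Constraint must be active: 4*x = 2
x* = 2/4 = 0.5
lambda = (2*10*0.5 + 19)/4 = 7.25
Step 3: Compute optimal value.
f(x*) = 10*0.5^2 + 19*0.5 = 12.0


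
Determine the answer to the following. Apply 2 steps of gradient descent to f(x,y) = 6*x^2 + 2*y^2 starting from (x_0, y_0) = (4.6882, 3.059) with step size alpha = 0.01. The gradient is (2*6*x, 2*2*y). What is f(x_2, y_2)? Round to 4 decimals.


Gradient descent on f(x,y) = 6*x^2 + 2*y^2.
Starting point: (4.6882, 3.059), alpha = 0.01
Step 1: grad_x = 2*6*4.6882 = 56.2584, grad_y = 2*2*3.059 = 12.236
  x_1 = 4.6882 - 0.01*56.2584 = 4.1256
  y_1 = 3.059 - 0.01*12.236 = 2.9366
Step 2: grad_x = 2*6*4.1256 = 49.5074, grad_y = 2*2*2.9366 = 11.7466
  x_2 = 4.1256 - 0.01*49.5074 = 3.6305
  y_2 = 2.9366 - 0.01*11.7466 = 2.8192
f(3.6305, 2.8192) = 6*3.6305^2 + 2*2.8192^2 = 94.9805


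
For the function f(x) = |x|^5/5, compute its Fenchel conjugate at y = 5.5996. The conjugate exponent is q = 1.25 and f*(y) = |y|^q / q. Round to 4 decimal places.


The conjugate exponent q satisfies 1/p + 1/q = 1.
p = 5, so q = 5/(5 - 1) = 1.25
|y|^q = 5.5996^1.25 = 8.6138
f*(5.5996) = 8.6138 / 1.25 = 6.8911


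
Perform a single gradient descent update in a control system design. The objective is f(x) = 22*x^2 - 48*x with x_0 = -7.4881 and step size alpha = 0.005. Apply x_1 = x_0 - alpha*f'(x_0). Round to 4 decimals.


We compute the gradient at x_0 and apply the update.
f'(x) = 44*x - 48
f'(-7.4881) = 44*-7.4881 - 48 = -377.4764
x_1 = -7.4881 - 0.005*-377.4764 = -5.6007


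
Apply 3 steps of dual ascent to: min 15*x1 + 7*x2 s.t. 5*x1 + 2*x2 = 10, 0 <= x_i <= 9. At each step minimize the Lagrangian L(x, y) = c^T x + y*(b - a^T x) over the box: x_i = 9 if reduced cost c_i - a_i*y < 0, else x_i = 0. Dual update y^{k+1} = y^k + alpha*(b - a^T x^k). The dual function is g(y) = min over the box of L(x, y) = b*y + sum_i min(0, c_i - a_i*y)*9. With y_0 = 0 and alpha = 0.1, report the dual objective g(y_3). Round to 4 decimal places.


Dual ascent for LP: min 15*x1 + 7*x2, 5*x1 + 2*x2 = 10, 0 <= x_i <= 9
Step 1: y^k = 0.0, reduced costs: (15.0, 7.0)
  x^k = (0.0, 0.0), subgradient = b - a^T x = 10.0
  y^{k+1} = 0.0 + 0.1*10.0 = 1.0
Step 2: y^k = 1.0, reduced costs: (10.0, 5.0)
  x^k = (0.0, 0.0), subgradient = b - a^T x = 10.0
  y^{k+1} = 1.0 + 0.1*10.0 = 2.0
Step 3: y^k = 2.0, reduced costs: (5.0, 3.0)
  x^k = (0.0, 0.0), subgradient = b - a^T x = 10.0
  y^{k+1} = 2.0 + 0.1*10.0 = 3.0
Dual objective at y_3 = 3.0: reduced costs (0.0, 1.0), box minimizer x = (0.0, 0.0)
g(y_3) = b*y + (c1 - a1*y)*x1 + (c2 - a2*y)*x2 = 10*3.0 + 0.0*0.0 + 1.0*0.0 = 30.0 + 0.0 + 0.0 = 30.0


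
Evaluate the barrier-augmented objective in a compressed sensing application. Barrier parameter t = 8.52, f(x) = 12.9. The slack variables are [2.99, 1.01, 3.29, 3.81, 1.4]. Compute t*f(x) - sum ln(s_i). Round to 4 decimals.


Step 1: Compute log-barrier.
ln values: [1.0953, 0.01, 1.1909, 1.3376, 0.3365]
phi = -(1.0953 + 0.01 + 1.1909 + 1.3376 + 0.3365) = -3.9702
Step 2: Compute augmented objective.
t*f(x) = 8.52*12.9 = 109.908
Total = 109.908 - 3.9702 = 105.9378


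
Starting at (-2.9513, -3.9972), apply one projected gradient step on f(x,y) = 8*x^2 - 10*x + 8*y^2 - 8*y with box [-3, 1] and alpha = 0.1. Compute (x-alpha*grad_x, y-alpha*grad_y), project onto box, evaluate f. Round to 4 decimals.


Step 1: Compute gradient at (-2.9513, -3.9972).
grad_x = 2*8*-2.9513 - 10 = -57.2208
grad_y = 2*8*-3.9972 - 8 = -71.9552
Step 2: Gradient step.
x_raw = -2.9513 - 0.1*-57.2208 = 2.7708
y_raw = -3.9972 - 0.1*-71.9552 = 3.1983
Step 3: Project onto [-3, 1].
x_proj = clip(2.7708) = 1.0
y_proj = clip(3.1983) = 1.0
Step 4: Evaluate f.
f(1.0, 1.0) = -2.0


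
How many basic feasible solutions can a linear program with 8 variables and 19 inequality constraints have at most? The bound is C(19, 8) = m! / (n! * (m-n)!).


Each vertex corresponds to some choice of n active constraints out of m, so the number of vertices is at most C(m, n) = m! / (n!(m-n)!).
m = 19, n = 8
Numerator: 19 * 18 * 17 * 16 * 15 * 14 * 13 * 12
Denominator: 8! = 40320
C(19, 8) = 75582


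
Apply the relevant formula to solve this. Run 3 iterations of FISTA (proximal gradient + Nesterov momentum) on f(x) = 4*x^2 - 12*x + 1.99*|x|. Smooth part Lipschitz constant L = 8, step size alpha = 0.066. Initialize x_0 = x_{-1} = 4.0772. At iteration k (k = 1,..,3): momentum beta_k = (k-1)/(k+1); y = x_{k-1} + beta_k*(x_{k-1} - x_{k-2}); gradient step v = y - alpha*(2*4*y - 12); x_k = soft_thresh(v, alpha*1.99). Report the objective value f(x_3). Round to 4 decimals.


FISTA on f(x) = 4*x^2 - 12*x + 1.99*|x|
L = 8, alpha = 0.066
Iteration 1: beta = 0.0, y = 4.0772 + 0.0*(4.0772 - 4.0772) = 4.0772
  grad(y) = 20.6176, v = y - alpha*grad = 2.7164
  prox(v) = soft_thresh(2.7164, 0.1313) = 2.5851
Iteration 2: beta = 0.3333, y = 2.5851 + 0.3333*(2.5851 - 4.0772) = 2.0877
  grad(y) = 4.7018, v = y - alpha*grad = 1.7774
  prox(v) = soft_thresh(1.7774, 0.1313) = 1.6461
Iteration 3: beta = 0.5, y = 1.6461 + 0.5*(1.6461 - 2.5851) = 1.1766
  grad(y) = -2.5876, v = y - alpha*grad = 1.3473
  prox(v) = soft_thresh(1.3473, 0.1313) = 1.216
f(x_3) = 4*1.216^2 - 12*1.216 + 1.99*|1.216| = -6.2575


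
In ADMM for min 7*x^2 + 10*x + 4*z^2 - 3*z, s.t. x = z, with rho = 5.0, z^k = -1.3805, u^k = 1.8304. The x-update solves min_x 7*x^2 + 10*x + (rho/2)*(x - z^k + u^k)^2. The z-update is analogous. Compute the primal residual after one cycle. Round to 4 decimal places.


ADMM iteration with rho = 5.0, z^k = -1.3805, u^k = 1.8304
Step 1: x-update.
Minimize 7*x^2 + 10*x + (5.0/2)*(x + 1.3805 + 1.8304)^2
FOC: (2*7 + 5.0)*x = -10 + 5.0*(-1.3805 - 1.8304)
x^{k+1} = -1.3713
Step 2: z-update.
Minimize 4*z^2 - 3*z + (5.0/2)*(-1.3713 - z + 1.8304)^2
FOC: (2*4 + 5.0)*z = 3 + 5.0*(-1.3713 + 1.8304)
z^{k+1} = 0.4074
Step 3: u-update.
u^{k+1} = 1.8304 - 1.3713 - 0.4074 = 0.0518
Step 4: Primal residual = |-1.3713 - 0.4074| = 1.7786


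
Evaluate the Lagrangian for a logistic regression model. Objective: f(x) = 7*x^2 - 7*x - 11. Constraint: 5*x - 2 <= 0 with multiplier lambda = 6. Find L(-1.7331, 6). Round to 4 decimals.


Step 1: Evaluate f(x).
f(-1.7331) = 7*(-1.7331)^2 - 7*(-1.7331) - 11 = 22.1571
Step 2: Evaluate g(x).
g(-1.7331) = 5*-1.7331 - 2 = -10.6655
Step 3: Compute Lagrangian.
L = 22.1571 + 6*-10.6655 = -41.8359


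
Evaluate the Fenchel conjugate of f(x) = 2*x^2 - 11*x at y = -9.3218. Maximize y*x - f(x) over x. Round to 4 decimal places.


f*(y) = sup_x {y*x - a*x^2 - b*x} = sup_x {(y-b)*x - a*x^2}
FOC: (y - b) - 2a*x = 0 => x* = (y - b)/(2a)
x* = (-9.3218 + 11)/(2*2) = 0.4196
f*(-9.3218) = (y-b)^2/(4a) = (-9.3218 + 11)^2/(4*2)
= 2.8164/8 = 0.352


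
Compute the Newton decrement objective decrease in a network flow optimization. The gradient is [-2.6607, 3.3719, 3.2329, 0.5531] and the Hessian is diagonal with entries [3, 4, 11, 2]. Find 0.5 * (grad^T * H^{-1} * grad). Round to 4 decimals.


Step 1: H is diagonal, so H^(-1) * g = [-0.8869, 0.843, 0.2939, 0.2766].
Step 2: g^T H^(-1) g = sum_i g_i^2 / H_ii
  = (-2.6607)^2/3 + (3.3719)^2/4 + (3.2329)^2/11 + (0.5531)^2/2
  = 2.3598 + 2.8424 + 0.9501 + 0.153 = 6.3053
Step 3: Objective decrease = 0.5 * g^T H^(-1) g = 3.1527


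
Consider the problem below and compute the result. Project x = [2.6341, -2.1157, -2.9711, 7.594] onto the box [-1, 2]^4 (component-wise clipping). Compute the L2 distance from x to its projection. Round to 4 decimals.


Project each component onto [-1, 2].
clip(2.6341) = 2.0, clip(-2.1157) = -1.0, clip(-2.9711) = -1.0, clip(7.594) = 2.0
Projection = [2.0, -1.0, -1.0, 2.0]
Squared diffs: [0.4021, 1.2448, 3.8852, 31.2928]
Distance = sqrt(36.8249) = 6.0684


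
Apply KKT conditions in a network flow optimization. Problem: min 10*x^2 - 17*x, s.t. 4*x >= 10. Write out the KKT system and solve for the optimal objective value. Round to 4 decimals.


Step 1: Try lambda = 0 (constraint inactive).
x_unc = 17/(2*10) = 0.85
Check: 4*0.85 = 3.4 < 10 -- violated!
Step 2: Constraint must be active: 4*x = 10
x* = 10/4 = 2.5
lambda = (2*10*2.5 - 17)/4 = 8.25
Step 3: Compute optimal value.
f(x*) = 10*2.5^2 - 17*2.5 = 20.0


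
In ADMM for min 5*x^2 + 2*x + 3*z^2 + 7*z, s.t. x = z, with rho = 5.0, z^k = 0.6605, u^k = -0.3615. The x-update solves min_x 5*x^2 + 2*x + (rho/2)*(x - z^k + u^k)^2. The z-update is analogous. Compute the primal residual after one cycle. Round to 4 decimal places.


ADMM iteration with rho = 5.0, z^k = 0.6605, u^k = -0.3615
Step 1: x-update.
Minimize 5*x^2 + 2*x + (5.0/2)*(x - 0.6605 - 0.3615)^2
FOC: (2*5 + 5.0)*x = -2 + 5.0*(0.6605 + 0.3615)
x^{k+1} = 0.2073
Step 2: z-update.
Minimize 3*z^2 + 7*z + (5.0/2)*(0.2073 - z - 0.3615)^2
FOC: (2*3 + 5.0)*z = -7 + 5.0*(0.2073 - 0.3615)
z^{k+1} = -0.7064
Step 3: u-update.
u^{k+1} = -0.3615 + 0.2073 + 0.7064 = 0.5523
Step 4: Primal residual = |0.2073 + 0.7064| = 0.9138


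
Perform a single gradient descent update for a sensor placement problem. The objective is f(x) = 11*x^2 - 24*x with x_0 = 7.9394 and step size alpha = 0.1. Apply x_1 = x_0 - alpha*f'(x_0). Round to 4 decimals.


We compute the gradient at x_0 and apply the update.
f'(x) = 22*x - 24
f'(7.9394) = 22*7.9394 - 24 = 150.6668
x_1 = 7.9394 - 0.1*150.6668 = -7.1273


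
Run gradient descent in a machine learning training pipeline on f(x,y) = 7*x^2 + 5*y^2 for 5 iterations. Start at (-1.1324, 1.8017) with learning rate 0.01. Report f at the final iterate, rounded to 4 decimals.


Gradient descent on f(x,y) = 7*x^2 + 5*y^2.
Starting point: (-1.1324, 1.8017), alpha = 0.01
Step 1: grad_x = 2*7*-1.1324 = -15.8536, grad_y = 2*5*1.8017 = 18.017
  x_1 = -1.1324 - 0.01*-15.8536 = -0.9739
  y_1 = 1.8017 - 0.01*18.017 = 1.6215
Step 2: grad_x = 2*7*-0.9739 = -13.6341, grad_y = 2*5*1.6215 = 16.2153
  x_2 = -0.9739 - 0.01*-13.6341 = -0.8375
  y_2 = 1.6215 - 0.01*16.2153 = 1.4594
Step 3: grad_x = 2*7*-0.8375 = -11.7253, grad_y = 2*5*1.4594 = 14.5938
  x_3 = -0.8375 - 0.01*-11.7253 = -0.7203
  y_3 = 1.4594 - 0.01*14.5938 = 1.3134
Step 4: grad_x = 2*7*-0.7203 = -10.0838, grad_y = 2*5*1.3134 = 13.1344
  x_4 = -0.7203 - 0.01*-10.0838 = -0.6194
  y_4 = 1.3134 - 0.01*13.1344 = 1.1821
Step 5: grad_x = 2*7*-0.6194 = -8.672, grad_y = 2*5*1.1821 = 11.821
  x_5 = -0.6194 - 0.01*-8.672 = -0.5327
  y_5 = 1.1821 - 0.01*11.821 = 1.0639
f(-0.5327, 1.0639) = 7*(-0.5327)^2 + 5*1.0639^2 = 7.6457


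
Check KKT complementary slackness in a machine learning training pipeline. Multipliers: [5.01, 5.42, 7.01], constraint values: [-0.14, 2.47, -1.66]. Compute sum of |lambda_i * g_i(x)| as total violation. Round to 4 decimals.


KKT complementary slackness check:
lambda_1 * g_1 = 5.01 * -0.14 = -0.7014
lambda_2 * g_2 = 5.42 * 2.47 = 13.3874
lambda_3 * g_3 = 7.01 * -1.66 = -11.6366
Total violation = 0.7014 + 13.3874 + 11.6366 = 25.7254


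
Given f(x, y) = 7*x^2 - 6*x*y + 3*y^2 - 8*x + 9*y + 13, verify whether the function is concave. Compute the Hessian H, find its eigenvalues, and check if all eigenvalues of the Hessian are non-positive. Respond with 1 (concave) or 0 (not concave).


The Hessian of f(x,y) = 7*x^2 - 6*x*y + 3*y^2 - 8*x + 9*y + 13 is:
H = [[14, -6], [-6, 6]]
Trace = 14 + 6 = 20
Determinant = 14*6 - (-6)^2 = 48
Discriminant = (20)^2 - 4*48 = 208.0
Eigenvalues: lambda_1 = 2.7889, lambda_2 = 17.2111
The function is not concave.

0


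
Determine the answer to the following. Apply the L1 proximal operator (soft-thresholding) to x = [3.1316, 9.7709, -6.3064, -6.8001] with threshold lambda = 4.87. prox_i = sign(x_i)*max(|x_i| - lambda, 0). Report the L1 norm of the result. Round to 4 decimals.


Soft-thresholding with lambda = 4.87:
prox(3.1316) = sign(3.1316)*max(|3.1316| - 4.87, 0) = 0.0
prox(9.7709) = sign(9.7709)*max(|9.7709| - 4.87, 0) = 4.9009
prox(-6.3064) = sign(-6.3064)*max(|-6.3064| - 4.87, 0) = -1.4364
prox(-6.8001) = sign(-6.8001)*max(|-6.8001| - 4.87, 0) = -1.9301
prox(x) = [0.0, 4.9009, -1.4364, -1.9301]
||prox(x)||_1 = 0.0 + 4.9009 + 1.4364 + 1.9301 = 8.2674


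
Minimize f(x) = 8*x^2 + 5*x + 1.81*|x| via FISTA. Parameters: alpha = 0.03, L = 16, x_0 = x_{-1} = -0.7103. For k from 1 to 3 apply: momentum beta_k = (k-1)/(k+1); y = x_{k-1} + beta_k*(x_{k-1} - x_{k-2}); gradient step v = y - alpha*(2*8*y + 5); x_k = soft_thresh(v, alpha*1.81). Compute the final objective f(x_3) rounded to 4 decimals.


FISTA on f(x) = 8*x^2 + 5*x + 1.81*|x|
L = 16, alpha = 0.03
Iteration 1: beta = 0.0, y = -0.7103 + 0.0*(-0.7103 + 0.7103) = -0.7103
  grad(y) = -6.3648, v = y - alpha*grad = -0.5194
  prox(v) = soft_thresh(-0.5194, 0.0543) = -0.4651
Iteration 2: beta = 0.3333, y = -0.4651 + 0.3333*(-0.4651 + 0.7103) = -0.3833
  grad(y) = -1.1329, v = y - alpha*grad = -0.3493
  prox(v) = soft_thresh(-0.3493, 0.0543) = -0.295
Iteration 3: beta = 0.5, y = -0.295 + 0.5*(-0.295 + 0.4651) = -0.21
  grad(y) = 1.64, v = y - alpha*grad = -0.2592
  prox(v) = soft_thresh(-0.2592, 0.0543) = -0.2049
f(x_3) = 8*(-0.2049)^2 + 5*(-0.2049) + 1.81*|-0.2049| = -0.3178


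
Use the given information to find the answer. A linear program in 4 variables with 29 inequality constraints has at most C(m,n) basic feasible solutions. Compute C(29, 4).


Each vertex corresponds to some choice of n active constraints out of m, so the number of vertices is at most C(m, n) = m! / (n!(m-n)!).
m = 29, n = 4
Numerator: 29 * 28 * 27 * 26
Denominator: 4! = 24
C(29, 4) = 23751


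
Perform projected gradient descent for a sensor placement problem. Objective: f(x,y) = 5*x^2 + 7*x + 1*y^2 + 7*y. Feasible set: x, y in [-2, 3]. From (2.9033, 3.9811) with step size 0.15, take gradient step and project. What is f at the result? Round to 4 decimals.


Step 1: Compute gradient at (2.9033, 3.9811).
grad_x = 2*5*2.9033 + 7 = 36.033
grad_y = 2*1*3.9811 + 7 = 14.9622
Step 2: Gradient step.
x_raw = 2.9033 - 0.15*36.033 = -2.5017
y_raw = 3.9811 - 0.15*14.9622 = 1.7368
Step 3: Project onto [-2, 3].
x_proj = clip(-2.5017) = -2.0
y_proj = clip(1.7368) = 1.7368
Step 4: Evaluate f.
f(-2.0, 1.7368) = 21.1738


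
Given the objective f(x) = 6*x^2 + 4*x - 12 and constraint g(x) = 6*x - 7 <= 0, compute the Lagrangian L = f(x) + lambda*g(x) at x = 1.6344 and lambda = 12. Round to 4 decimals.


Step 1: Evaluate f(x).
f(1.6344) = 6*1.6344^2 + 4*1.6344 - 12 = 10.5652
Step 2: Evaluate g(x).
g(1.6344) = 6*1.6344 - 7 = 2.8064
Step 3: Compute Lagrangian.
L = 10.5652 + 12*2.8064 = 44.242


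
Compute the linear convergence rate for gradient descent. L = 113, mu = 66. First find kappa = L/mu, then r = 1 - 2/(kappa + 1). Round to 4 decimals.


Step 1: Compute the condition number.
kappa = L/mu = 113/66 = 1.7121
Step 2: Compute the convergence rate.
r = 1 - 2/(kappa + 1) = 1 - 2*mu/(L + mu) = (L - mu)/(L + mu) = 47/179 = 0.2626


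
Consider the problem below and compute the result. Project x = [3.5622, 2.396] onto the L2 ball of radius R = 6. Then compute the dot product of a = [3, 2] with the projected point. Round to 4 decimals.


Step 1: Compute ||x|| (intermediates to 6 decimals).
||x|| = sqrt(3.5622^2 + 2.396^2) = 4.293027
Step 2: Project.
Since ||x|| <= R, proj = x (no scaling needed).
proj(x) = [3.5622, 2.396]
Step 3: Dot product.
a^T * proj(x) = 3*3.5622 + 2*2.396 = 15.4786


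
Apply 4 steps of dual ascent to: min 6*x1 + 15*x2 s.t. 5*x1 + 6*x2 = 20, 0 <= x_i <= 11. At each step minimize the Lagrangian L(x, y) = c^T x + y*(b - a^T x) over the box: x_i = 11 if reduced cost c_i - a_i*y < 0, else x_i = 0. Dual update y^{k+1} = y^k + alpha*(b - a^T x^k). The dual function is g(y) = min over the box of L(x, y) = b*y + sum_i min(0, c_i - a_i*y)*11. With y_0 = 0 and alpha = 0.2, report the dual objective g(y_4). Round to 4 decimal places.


Dual ascent for LP: min 6*x1 + 15*x2, 5*x1 + 6*x2 = 20, 0 <= x_i <= 11
Step 1: y^k = 0.0, reduced costs: (6.0, 15.0)
  x^k = (0.0, 0.0), subgradient = b - a^T x = 20.0
  y^{k+1} = 0.0 + 0.2*20.0 = 4.0
Step 2: y^k = 4.0, reduced costs: (-14.0, -9.0)
  x^k = (11.0, 11.0), subgradient = b - a^T x = -101.0
  y^{k+1} = 4.0 + 0.2*-101.0 = -16.2
Step 3: y^k = -16.2, reduced costs: (87.0, 112.2)
  x^k = (0.0, 0.0), subgradient = b - a^T x = 20.0
  y^{k+1} = -16.2 + 0.2*20.0 = -12.2
Step 4: y^k = -12.2, reduced costs: (67.0, 88.2)
  x^k = (0.0, 0.0), subgradient = b - a^T x = 20.0
  y^{k+1} = -12.2 + 0.2*20.0 = -8.2
Dual objective at y_4 = -8.2: reduced costs (47.0, 64.2), box minimizer x = (0.0, 0.0)
g(y_4) = b*y + (c1 - a1*y)*x1 + (c2 - a2*y)*x2 = 20*(-8.2) + 47.0*0.0 + 64.2*0.0 = -164.0 + 0.0 + 0.0 = -164.0


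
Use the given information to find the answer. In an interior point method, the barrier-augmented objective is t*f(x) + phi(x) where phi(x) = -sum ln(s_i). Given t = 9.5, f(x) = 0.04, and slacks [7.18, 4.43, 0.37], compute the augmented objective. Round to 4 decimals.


Step 1: Compute log-barrier.
ln values: [1.9713, 1.4884, -0.9943]
phi = -(1.9713 + 1.4884 - 0.9943) = -2.4654
Step 2: Compute augmented objective.
t*f(x) = 9.5*0.04 = 0.38
Total = 0.38 - 2.4654 = -2.0854


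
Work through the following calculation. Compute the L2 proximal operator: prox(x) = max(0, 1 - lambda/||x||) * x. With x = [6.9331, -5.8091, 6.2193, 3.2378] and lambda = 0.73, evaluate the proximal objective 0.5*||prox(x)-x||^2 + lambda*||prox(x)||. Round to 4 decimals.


Step 1: Compute ||x||.
||x|| = 11.4445
Step 2: Compute scaling factor.
scale = max(0, 1 - 0.73/11.4445) = 0.9362
Step 3: prox(x) = [6.4909, -5.4386, 5.8226, 3.0313]
||prox(x)|| = 10.7145
Step 4: Proximal objective.
0.5*||prox-x||^2 = 0.2665
lambda*||prox|| = 7.8216
Total = 8.088


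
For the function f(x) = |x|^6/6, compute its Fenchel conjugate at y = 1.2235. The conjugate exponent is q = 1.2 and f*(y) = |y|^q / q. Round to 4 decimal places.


The conjugate exponent q satisfies 1/p + 1/q = 1.
p = 6, so q = 6/(6 - 1) = 1.2
|y|^q = 1.2235^1.2 = 1.2739
f*(1.2235) = 1.2739 / 1.2 = 1.0616


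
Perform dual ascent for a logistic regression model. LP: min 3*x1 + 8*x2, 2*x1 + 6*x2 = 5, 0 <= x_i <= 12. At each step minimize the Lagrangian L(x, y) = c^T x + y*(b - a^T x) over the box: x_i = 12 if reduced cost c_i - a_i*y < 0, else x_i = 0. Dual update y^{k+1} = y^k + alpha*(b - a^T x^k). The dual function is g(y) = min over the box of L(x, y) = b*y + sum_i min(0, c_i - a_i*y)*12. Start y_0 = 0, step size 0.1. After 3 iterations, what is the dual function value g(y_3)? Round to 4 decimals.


Dual ascent for LP: min 3*x1 + 8*x2, 2*x1 + 6*x2 = 5, 0 <= x_i <= 12
Step 1: y^k = 0.0, reduced costs: (3.0, 8.0)
  x^k = (0.0, 0.0), subgradient = b - a^T x = 5.0
  y^{k+1} = 0.0 + 0.1*5.0 = 0.5
Step 2: y^k = 0.5, reduced costs: (2.0, 5.0)
  x^k = (0.0, 0.0), subgradient = b - a^T x = 5.0
  y^{k+1} = 0.5 + 0.1*5.0 = 1.0
Step 3: y^k = 1.0, reduced costs: (1.0, 2.0)
  x^k = (0.0, 0.0), subgradient = b - a^T x = 5.0
  y^{k+1} = 1.0 + 0.1*5.0 = 1.5
Dual objective at y_3 = 1.5: reduced costs (0.0, -1.0), box minimizer x = (0.0, 12.0)
g(y_3) = b*y + (c1 - a1*y)*x1 + (c2 - a2*y)*x2 = 5*1.5 + 0.0*0.0 + (-1.0)*12.0 = 7.5 + 0.0 - 12.0 = -4.5


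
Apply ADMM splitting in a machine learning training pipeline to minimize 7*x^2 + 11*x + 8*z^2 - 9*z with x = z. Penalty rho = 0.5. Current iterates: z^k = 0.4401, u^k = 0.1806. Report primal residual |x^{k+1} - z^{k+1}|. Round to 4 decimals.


ADMM iteration with rho = 0.5, z^k = 0.4401, u^k = 0.1806
Step 1: x-update.
Minimize 7*x^2 + 11*x + (0.5/2)*(x - 0.4401 + 0.1806)^2
FOC: (2*7 + 0.5)*x = -11 + 0.5*(0.4401 - 0.1806)
x^{k+1} = -0.7497
Step 2: z-update.
Minimize 8*z^2 - 9*z + (0.5/2)*(-0.7497 - z + 0.1806)^2
FOC: (2*8 + 0.5)*z = 9 + 0.5*(-0.7497 + 0.1806)
z^{k+1} = 0.5282
Step 3: u-update.
u^{k+1} = 0.1806 - 0.7497 - 0.5282 = -1.0973
Step 4: Primal residual = |-0.7497 - 0.5282| = 1.2779
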